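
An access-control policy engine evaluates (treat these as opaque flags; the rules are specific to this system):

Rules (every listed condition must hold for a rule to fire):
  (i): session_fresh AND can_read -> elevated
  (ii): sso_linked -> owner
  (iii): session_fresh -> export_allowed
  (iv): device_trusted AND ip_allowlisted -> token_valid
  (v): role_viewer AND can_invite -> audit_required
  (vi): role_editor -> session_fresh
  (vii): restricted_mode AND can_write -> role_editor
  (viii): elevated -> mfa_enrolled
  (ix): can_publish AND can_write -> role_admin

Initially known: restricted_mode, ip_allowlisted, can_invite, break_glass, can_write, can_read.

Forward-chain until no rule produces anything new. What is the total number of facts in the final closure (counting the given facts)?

[1] (vii) [restricted_mode AND can_write -> role_editor]. ⇒ new: role_editor.
[2] (vi) [role_editor -> session_fresh]. ⇒ new: session_fresh.
[3] (i) [session_fresh AND can_read -> elevated]; (iii) [session_fresh -> export_allowed]. ⇒ new: elevated, export_allowed.
[4] (viii) [elevated -> mfa_enrolled]. ⇒ new: mfa_enrolled.
Closure: {break_glass, can_invite, can_read, can_write, elevated, export_allowed, ip_allowlisted, mfa_enrolled, restricted_mode, role_editor, session_fresh} — 11 facts.

11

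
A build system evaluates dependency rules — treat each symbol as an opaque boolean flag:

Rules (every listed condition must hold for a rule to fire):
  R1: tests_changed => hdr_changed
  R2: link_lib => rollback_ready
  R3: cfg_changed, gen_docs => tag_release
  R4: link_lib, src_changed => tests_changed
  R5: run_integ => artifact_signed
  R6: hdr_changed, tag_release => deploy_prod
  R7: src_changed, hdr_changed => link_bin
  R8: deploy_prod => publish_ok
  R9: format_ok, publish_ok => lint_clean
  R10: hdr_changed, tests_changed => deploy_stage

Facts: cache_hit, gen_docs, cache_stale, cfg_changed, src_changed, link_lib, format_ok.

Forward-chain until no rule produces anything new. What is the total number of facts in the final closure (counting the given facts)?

[1] R2 [link_lib => rollback_ready]; R3 [cfg_changed, gen_docs => tag_release]; R4 [link_lib, src_changed => tests_changed]. ⇒ new: rollback_ready, tag_release, tests_changed.
[2] R1 [tests_changed => hdr_changed]. ⇒ new: hdr_changed.
[3] R6 [hdr_changed, tag_release => deploy_prod]; R7 [src_changed, hdr_changed => link_bin]; R10 [hdr_changed, tests_changed => deploy_stage]. ⇒ new: deploy_prod, link_bin, deploy_stage.
[4] R8 [deploy_prod => publish_ok]. ⇒ new: publish_ok.
[5] R9 [format_ok, publish_ok => lint_clean]. ⇒ new: lint_clean.
Closure: {cache_hit, cache_stale, cfg_changed, deploy_prod, deploy_stage, format_ok, gen_docs, hdr_changed, link_bin, link_lib, lint_clean, publish_ok, rollback_ready, src_changed, tag_release, tests_changed} — 16 facts.

16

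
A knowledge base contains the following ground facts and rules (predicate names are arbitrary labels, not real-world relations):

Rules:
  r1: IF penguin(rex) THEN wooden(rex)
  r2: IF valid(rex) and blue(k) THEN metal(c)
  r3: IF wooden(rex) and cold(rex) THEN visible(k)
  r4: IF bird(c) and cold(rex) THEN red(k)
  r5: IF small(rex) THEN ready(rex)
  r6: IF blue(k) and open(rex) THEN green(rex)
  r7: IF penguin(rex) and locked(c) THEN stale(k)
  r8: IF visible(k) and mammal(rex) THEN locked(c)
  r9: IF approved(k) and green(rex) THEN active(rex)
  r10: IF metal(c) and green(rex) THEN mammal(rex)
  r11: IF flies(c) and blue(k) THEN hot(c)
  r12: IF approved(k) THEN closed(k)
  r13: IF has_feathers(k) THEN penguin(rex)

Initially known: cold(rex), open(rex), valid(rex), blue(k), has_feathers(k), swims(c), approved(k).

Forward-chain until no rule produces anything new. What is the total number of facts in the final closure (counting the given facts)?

Round 1 — r2, r6, r12, r13, derive metal(c), green(rex), closed(k), penguin(rex).
Round 2 — r1, r9, r10, derive wooden(rex), active(rex), mammal(rex).
Round 3 — r3, derive visible(k).
Round 4 — r8, derive locked(c).
Round 5 — r7, derive stale(k).
Closure: {active(rex), approved(k), blue(k), closed(k), cold(rex), green(rex), has_feathers(k), locked(c), mammal(rex), metal(c), open(rex), penguin(rex), stale(k), swims(c), valid(rex), visible(k), wooden(rex)} — 17 facts.

17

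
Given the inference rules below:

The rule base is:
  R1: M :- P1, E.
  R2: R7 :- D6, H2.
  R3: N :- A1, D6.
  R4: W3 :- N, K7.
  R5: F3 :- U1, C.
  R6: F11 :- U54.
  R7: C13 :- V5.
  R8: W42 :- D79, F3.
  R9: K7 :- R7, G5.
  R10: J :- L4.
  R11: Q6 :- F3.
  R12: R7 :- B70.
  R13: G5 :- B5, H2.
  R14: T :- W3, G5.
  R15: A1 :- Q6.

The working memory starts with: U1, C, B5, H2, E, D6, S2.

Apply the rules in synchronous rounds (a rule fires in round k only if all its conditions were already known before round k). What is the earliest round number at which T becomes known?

6

Round 1 — R2, R5, R13, derive R7, F3, G5.
Round 2 — R9, R11, derive K7, Q6.
Round 3 — R15, derive A1.
Round 4 — R3, derive N.
Round 5 — R4, derive W3.
Round 6 — R14, derive T.
T first appears in round 6.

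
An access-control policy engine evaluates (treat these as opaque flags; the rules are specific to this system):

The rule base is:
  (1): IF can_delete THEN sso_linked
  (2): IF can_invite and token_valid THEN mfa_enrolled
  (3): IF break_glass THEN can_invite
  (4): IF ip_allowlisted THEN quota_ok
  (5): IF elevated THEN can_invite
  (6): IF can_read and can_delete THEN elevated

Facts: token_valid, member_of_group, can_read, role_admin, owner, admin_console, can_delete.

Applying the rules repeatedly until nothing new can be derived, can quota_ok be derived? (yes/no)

no

Round 1: (1) [IF can_delete THEN sso_linked]; (6) [IF can_read and can_delete THEN elevated]. Adds sso_linked, elevated.
Round 2: (5) [IF elevated THEN can_invite]. Adds can_invite.
Round 3: (2) [IF can_invite and token_valid THEN mfa_enrolled]. Adds mfa_enrolled.
Fixed point reached. quota_ok is concluded only by (4); (4) needs ip_allowlisted (never derived).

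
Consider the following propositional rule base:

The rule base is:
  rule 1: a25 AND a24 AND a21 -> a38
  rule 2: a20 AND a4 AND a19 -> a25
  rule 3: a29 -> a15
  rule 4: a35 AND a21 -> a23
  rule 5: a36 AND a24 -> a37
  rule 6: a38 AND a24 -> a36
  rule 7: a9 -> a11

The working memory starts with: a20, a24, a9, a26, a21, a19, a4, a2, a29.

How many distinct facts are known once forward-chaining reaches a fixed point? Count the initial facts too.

15

Round 1: rule 2 [a20 AND a4 AND a19 -> a25]; rule 3 [a29 -> a15]; rule 7 [a9 -> a11]. Adds a25, a15, a11.
Round 2: rule 1 [a25 AND a24 AND a21 -> a38]. Adds a38.
Round 3: rule 6 [a38 AND a24 -> a36]. Adds a36.
Round 4: rule 5 [a36 AND a24 -> a37]. Adds a37.
Closure: {a11, a15, a19, a2, a20, a21, a24, a25, a26, a29, a36, a37, a38, a4, a9} — 15 facts.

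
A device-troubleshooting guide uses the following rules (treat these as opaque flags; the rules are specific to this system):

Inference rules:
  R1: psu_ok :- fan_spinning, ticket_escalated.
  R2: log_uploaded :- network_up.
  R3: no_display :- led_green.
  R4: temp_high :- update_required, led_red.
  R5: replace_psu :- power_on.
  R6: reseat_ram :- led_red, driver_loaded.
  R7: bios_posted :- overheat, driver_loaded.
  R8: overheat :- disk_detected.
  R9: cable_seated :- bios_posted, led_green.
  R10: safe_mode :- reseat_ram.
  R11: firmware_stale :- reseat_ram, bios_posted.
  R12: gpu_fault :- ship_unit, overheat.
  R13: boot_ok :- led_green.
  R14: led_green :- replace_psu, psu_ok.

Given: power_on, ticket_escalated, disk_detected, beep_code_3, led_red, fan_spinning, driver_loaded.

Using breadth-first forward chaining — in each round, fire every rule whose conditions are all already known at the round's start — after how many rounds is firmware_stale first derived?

[1] R1 [psu_ok :- fan_spinning, ticket_escalated.]; R5 [replace_psu :- power_on.]; R6 [reseat_ram :- led_red, driver_loaded.]; R8 [overheat :- disk_detected.]. ⇒ new: psu_ok, replace_psu, reseat_ram, overheat.
[2] R7 [bios_posted :- overheat, driver_loaded.]; R10 [safe_mode :- reseat_ram.]; R14 [led_green :- replace_psu, psu_ok.]. ⇒ new: bios_posted, safe_mode, led_green.
[3] R3 [no_display :- led_green.]; R9 [cable_seated :- bios_posted, led_green.]; R11 [firmware_stale :- reseat_ram, bios_posted.]; R13 [boot_ok :- led_green.]. ⇒ new: no_display, cable_seated, firmware_stale, boot_ok.
firmware_stale first appears in round 3.

3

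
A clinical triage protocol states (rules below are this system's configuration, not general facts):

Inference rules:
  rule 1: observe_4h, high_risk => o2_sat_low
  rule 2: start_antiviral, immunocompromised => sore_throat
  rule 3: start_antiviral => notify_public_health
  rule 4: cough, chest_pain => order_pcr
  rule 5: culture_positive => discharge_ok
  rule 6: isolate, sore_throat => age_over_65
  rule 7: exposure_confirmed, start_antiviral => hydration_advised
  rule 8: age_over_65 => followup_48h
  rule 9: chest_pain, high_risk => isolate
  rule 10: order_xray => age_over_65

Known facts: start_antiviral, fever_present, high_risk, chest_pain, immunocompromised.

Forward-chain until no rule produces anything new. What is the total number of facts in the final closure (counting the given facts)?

10

[1] rule 2 [start_antiviral, immunocompromised => sore_throat]; rule 3 [start_antiviral => notify_public_health]; rule 9 [chest_pain, high_risk => isolate]. ⇒ new: sore_throat, notify_public_health, isolate.
[2] rule 6 [isolate, sore_throat => age_over_65]. ⇒ new: age_over_65.
[3] rule 8 [age_over_65 => followup_48h]. ⇒ new: followup_48h.
Closure: {age_over_65, chest_pain, fever_present, followup_48h, high_risk, immunocompromised, isolate, notify_public_health, sore_throat, start_antiviral} — 10 facts.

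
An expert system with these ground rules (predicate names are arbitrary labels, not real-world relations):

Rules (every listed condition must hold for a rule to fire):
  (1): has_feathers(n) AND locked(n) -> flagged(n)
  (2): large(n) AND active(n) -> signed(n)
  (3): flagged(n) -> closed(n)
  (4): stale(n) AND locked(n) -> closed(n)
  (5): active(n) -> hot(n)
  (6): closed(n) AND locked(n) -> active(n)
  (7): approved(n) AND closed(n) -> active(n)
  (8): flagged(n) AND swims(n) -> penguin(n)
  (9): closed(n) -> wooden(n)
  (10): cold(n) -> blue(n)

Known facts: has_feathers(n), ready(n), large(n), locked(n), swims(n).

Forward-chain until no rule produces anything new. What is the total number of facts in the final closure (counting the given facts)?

12

[1] (1) [has_feathers(n) AND locked(n) -> flagged(n)]. ⇒ new: flagged(n).
[2] (3) [flagged(n) -> closed(n)]; (8) [flagged(n) AND swims(n) -> penguin(n)]. ⇒ new: closed(n), penguin(n).
[3] (6) [closed(n) AND locked(n) -> active(n)]; (9) [closed(n) -> wooden(n)]. ⇒ new: active(n), wooden(n).
[4] (2) [large(n) AND active(n) -> signed(n)]; (5) [active(n) -> hot(n)]. ⇒ new: signed(n), hot(n).
Closure: {active(n), closed(n), flagged(n), has_feathers(n), hot(n), large(n), locked(n), penguin(n), ready(n), signed(n), swims(n), wooden(n)} — 12 facts.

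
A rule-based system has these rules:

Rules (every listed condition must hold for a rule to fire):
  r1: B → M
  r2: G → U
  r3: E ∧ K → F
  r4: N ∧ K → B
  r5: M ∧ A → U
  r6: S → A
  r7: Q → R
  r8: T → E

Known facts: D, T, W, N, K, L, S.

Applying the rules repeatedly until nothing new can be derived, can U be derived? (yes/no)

Round 1: r4 [N ∧ K → B]; r6 [S → A]; r8 [T → E]. Adds B, A, E.
Round 2: r1 [B → M]; r3 [E ∧ K → F]. Adds M, F.
Round 3: r5 [M ∧ A → U]. Adds U.
U appears in round 3, so it is derivable.

yes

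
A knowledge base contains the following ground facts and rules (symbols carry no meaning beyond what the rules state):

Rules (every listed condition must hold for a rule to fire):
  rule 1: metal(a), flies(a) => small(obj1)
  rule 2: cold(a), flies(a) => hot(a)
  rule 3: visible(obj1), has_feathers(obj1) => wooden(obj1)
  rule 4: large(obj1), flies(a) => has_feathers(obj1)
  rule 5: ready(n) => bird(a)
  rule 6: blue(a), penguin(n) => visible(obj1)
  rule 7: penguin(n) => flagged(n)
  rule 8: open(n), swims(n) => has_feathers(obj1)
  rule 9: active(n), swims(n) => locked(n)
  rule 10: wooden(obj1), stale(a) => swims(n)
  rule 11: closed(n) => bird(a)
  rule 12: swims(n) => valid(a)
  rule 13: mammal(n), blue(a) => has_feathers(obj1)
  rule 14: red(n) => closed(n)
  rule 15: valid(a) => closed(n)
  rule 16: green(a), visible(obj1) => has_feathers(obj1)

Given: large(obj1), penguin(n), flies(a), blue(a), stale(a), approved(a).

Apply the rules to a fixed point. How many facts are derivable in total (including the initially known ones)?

Round 1: rule 4 [large(obj1), flies(a) => has_feathers(obj1)]; rule 6 [blue(a), penguin(n) => visible(obj1)]; rule 7 [penguin(n) => flagged(n)]. New: has_feathers(obj1), visible(obj1), flagged(n).
Round 2: rule 3 [visible(obj1), has_feathers(obj1) => wooden(obj1)]. New: wooden(obj1).
Round 3: rule 10 [wooden(obj1), stale(a) => swims(n)]. New: swims(n).
Round 4: rule 12 [swims(n) => valid(a)]. New: valid(a).
Round 5: rule 15 [valid(a) => closed(n)]. New: closed(n).
Round 6: rule 11 [closed(n) => bird(a)]. New: bird(a).
Closure: {approved(a), bird(a), blue(a), closed(n), flagged(n), flies(a), has_feathers(obj1), large(obj1), penguin(n), stale(a), swims(n), valid(a), visible(obj1), wooden(obj1)} — 14 facts.

14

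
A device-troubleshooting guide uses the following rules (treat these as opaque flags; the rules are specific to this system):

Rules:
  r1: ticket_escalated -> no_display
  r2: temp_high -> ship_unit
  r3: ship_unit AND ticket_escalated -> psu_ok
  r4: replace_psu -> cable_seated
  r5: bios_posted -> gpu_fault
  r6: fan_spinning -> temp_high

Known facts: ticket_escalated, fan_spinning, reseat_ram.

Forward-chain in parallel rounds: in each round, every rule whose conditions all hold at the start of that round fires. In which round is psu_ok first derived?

Round 1: r1 [ticket_escalated -> no_display]; r6 [fan_spinning -> temp_high]. New: no_display, temp_high.
Round 2: r2 [temp_high -> ship_unit]. New: ship_unit.
Round 3: r3 [ship_unit AND ticket_escalated -> psu_ok]. New: psu_ok.
psu_ok first appears in round 3.

3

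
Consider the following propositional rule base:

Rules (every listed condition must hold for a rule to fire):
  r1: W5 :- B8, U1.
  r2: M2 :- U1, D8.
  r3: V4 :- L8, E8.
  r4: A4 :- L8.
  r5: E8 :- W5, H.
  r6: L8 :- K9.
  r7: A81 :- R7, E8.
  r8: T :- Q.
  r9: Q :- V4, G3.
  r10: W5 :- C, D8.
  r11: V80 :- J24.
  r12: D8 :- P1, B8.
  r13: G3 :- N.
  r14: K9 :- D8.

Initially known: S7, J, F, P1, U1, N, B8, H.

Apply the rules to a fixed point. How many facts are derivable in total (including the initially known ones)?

19

Round 1 — r1, r12, r13, derive W5, D8, G3.
Round 2 — r2, r5, r14, derive M2, E8, K9.
Round 3 — r6, derive L8.
Round 4 — r3, r4, derive V4, A4.
Round 5 — r9, derive Q.
Round 6 — r8, derive T.
Closure: {A4, B8, D8, E8, F, G3, H, J, K9, L8, M2, N, P1, Q, S7, T, U1, V4, W5} — 19 facts.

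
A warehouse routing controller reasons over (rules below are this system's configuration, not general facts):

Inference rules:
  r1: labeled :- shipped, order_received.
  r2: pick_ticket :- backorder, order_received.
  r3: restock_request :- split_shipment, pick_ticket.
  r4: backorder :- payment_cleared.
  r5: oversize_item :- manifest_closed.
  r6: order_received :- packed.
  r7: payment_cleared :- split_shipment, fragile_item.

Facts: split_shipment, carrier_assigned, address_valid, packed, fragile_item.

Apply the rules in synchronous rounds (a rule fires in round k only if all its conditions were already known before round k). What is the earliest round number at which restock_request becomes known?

Round 1 — r6, r7, derive order_received, payment_cleared.
Round 2 — r4, derive backorder.
Round 3 — r2, derive pick_ticket.
Round 4 — r3, derive restock_request.
restock_request first appears in round 4.

4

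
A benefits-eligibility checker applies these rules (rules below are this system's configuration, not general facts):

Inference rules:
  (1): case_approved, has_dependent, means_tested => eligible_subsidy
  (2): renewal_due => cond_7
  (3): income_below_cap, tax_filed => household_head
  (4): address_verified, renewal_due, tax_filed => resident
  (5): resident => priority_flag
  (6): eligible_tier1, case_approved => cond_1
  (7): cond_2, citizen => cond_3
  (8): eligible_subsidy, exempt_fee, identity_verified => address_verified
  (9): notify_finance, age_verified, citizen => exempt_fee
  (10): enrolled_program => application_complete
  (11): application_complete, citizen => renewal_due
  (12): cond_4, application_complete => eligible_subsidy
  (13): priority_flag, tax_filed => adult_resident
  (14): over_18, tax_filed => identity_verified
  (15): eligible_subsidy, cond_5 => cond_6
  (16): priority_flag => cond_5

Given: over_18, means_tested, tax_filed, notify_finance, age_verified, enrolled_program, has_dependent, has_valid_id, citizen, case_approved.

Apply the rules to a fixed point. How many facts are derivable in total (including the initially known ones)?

Round 1 — (1), (9), (10), (14), derive eligible_subsidy, exempt_fee, application_complete, identity_verified.
Round 2 — (8), (11), derive address_verified, renewal_due.
Round 3 — (2), (4), derive cond_7, resident.
Round 4 — (5), derive priority_flag.
Round 5 — (13), (16), derive adult_resident, cond_5.
Round 6 — (15), derive cond_6.
Closure: {address_verified, adult_resident, age_verified, application_complete, case_approved, citizen, cond_5, cond_6, cond_7, eligible_subsidy, enrolled_program, exempt_fee, has_dependent, has_valid_id, identity_verified, means_tested, notify_finance, over_18, priority_flag, renewal_due, resident, tax_filed} — 22 facts.

22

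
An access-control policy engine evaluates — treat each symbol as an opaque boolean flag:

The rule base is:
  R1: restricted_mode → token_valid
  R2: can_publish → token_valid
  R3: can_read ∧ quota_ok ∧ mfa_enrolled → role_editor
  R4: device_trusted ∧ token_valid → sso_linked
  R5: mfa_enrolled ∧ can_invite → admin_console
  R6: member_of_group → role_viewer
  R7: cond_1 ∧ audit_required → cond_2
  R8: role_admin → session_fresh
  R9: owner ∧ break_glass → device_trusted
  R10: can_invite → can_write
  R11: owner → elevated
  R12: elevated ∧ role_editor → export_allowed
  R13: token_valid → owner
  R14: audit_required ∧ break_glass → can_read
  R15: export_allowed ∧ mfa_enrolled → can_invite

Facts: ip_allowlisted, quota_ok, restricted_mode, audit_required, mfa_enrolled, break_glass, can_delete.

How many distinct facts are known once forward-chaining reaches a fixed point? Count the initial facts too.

Round 1: R1 [restricted_mode → token_valid]; R14 [audit_required ∧ break_glass → can_read]. New: token_valid, can_read.
Round 2: R3 [can_read ∧ quota_ok ∧ mfa_enrolled → role_editor]; R13 [token_valid → owner]. New: role_editor, owner.
Round 3: R9 [owner ∧ break_glass → device_trusted]; R11 [owner → elevated]. New: device_trusted, elevated.
Round 4: R4 [device_trusted ∧ token_valid → sso_linked]; R12 [elevated ∧ role_editor → export_allowed]. New: sso_linked, export_allowed.
Round 5: R15 [export_allowed ∧ mfa_enrolled → can_invite]. New: can_invite.
Round 6: R5 [mfa_enrolled ∧ can_invite → admin_console]; R10 [can_invite → can_write]. New: admin_console, can_write.
Closure: {admin_console, audit_required, break_glass, can_delete, can_invite, can_read, can_write, device_trusted, elevated, export_allowed, ip_allowlisted, mfa_enrolled, owner, quota_ok, restricted_mode, role_editor, sso_linked, token_valid} — 18 facts.

18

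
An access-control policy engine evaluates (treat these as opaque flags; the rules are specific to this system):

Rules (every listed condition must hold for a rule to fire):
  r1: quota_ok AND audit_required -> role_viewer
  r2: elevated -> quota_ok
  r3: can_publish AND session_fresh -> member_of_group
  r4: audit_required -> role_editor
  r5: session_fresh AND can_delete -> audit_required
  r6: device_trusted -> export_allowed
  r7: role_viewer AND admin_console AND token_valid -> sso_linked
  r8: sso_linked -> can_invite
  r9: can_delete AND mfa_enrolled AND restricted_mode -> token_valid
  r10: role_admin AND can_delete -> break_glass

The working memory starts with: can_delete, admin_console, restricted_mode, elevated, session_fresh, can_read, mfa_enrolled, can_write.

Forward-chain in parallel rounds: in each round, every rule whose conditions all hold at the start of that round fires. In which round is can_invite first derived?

Round 1: r2 [elevated -> quota_ok]; r5 [session_fresh AND can_delete -> audit_required]; r9 [can_delete AND mfa_enrolled AND restricted_mode -> token_valid]. New: quota_ok, audit_required, token_valid.
Round 2: r1 [quota_ok AND audit_required -> role_viewer]; r4 [audit_required -> role_editor]. New: role_viewer, role_editor.
Round 3: r7 [role_viewer AND admin_console AND token_valid -> sso_linked]. New: sso_linked.
Round 4: r8 [sso_linked -> can_invite]. New: can_invite.
can_invite first appears in round 4.

4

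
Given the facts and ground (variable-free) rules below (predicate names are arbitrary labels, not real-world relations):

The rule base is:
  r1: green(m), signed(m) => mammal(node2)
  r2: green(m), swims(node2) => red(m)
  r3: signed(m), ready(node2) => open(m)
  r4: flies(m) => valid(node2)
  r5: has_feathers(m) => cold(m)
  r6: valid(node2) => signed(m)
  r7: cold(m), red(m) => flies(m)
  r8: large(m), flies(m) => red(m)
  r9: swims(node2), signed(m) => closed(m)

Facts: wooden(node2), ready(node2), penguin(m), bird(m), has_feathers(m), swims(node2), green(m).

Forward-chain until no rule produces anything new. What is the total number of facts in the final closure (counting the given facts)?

[1] r2 [green(m), swims(node2) => red(m)]; r5 [has_feathers(m) => cold(m)]. ⇒ new: red(m), cold(m).
[2] r7 [cold(m), red(m) => flies(m)]. ⇒ new: flies(m).
[3] r4 [flies(m) => valid(node2)]. ⇒ new: valid(node2).
[4] r6 [valid(node2) => signed(m)]. ⇒ new: signed(m).
[5] r1 [green(m), signed(m) => mammal(node2)]; r3 [signed(m), ready(node2) => open(m)]; r9 [swims(node2), signed(m) => closed(m)]. ⇒ new: mammal(node2), open(m), closed(m).
Closure: {bird(m), closed(m), cold(m), flies(m), green(m), has_feathers(m), mammal(node2), open(m), penguin(m), ready(node2), red(m), signed(m), swims(node2), valid(node2), wooden(node2)} — 15 facts.

15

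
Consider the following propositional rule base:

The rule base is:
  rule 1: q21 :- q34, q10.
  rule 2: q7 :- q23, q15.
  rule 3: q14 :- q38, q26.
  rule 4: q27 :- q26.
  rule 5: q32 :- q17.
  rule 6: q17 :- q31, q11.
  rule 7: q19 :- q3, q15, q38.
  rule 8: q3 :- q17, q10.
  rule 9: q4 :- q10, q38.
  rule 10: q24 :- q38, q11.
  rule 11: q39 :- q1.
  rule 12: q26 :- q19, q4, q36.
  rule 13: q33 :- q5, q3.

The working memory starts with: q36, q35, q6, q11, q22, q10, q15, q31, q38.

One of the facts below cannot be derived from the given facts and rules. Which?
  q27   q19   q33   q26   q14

Round 1 fires rule 6, rule 9, rule 10, giving q17, q4, q24.
Round 2 fires rule 5, rule 8, giving q32, q3.
Round 3 fires rule 7, giving q19.
Round 4 fires rule 12, giving q26.
Round 5 fires rule 3, rule 4, giving q14, q27.
Derived: q26 (round 4), q27 (round 5), q14 (round 5), q19 (round 3). q33 never appears in any round.

q33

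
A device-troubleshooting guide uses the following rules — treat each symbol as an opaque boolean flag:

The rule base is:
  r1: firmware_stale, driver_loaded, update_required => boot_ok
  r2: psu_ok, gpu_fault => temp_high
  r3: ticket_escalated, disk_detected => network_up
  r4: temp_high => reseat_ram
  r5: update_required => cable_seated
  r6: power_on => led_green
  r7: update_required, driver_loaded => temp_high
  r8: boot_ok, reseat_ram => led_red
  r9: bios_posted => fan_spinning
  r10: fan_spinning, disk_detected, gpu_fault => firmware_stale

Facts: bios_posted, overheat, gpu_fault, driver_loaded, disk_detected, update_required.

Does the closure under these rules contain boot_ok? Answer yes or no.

yes

[1] r5 [update_required => cable_seated]; r7 [update_required, driver_loaded => temp_high]; r9 [bios_posted => fan_spinning]. ⇒ new: cable_seated, temp_high, fan_spinning.
[2] r4 [temp_high => reseat_ram]; r10 [fan_spinning, disk_detected, gpu_fault => firmware_stale]. ⇒ new: reseat_ram, firmware_stale.
[3] r1 [firmware_stale, driver_loaded, update_required => boot_ok]. ⇒ new: boot_ok.
[4] r8 [boot_ok, reseat_ram => led_red]. ⇒ new: led_red.
boot_ok appears in round 3, so it is derivable.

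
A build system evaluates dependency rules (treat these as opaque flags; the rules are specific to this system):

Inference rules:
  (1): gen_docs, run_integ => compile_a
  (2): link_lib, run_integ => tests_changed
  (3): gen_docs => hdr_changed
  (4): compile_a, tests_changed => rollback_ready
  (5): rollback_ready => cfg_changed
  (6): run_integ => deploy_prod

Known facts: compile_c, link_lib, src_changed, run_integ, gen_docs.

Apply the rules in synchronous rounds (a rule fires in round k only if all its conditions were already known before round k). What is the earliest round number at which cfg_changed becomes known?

3

Round 1 — (1), (2), (3), (6), derive compile_a, tests_changed, hdr_changed, deploy_prod.
Round 2 — (4), derive rollback_ready.
Round 3 — (5), derive cfg_changed.
cfg_changed first appears in round 3.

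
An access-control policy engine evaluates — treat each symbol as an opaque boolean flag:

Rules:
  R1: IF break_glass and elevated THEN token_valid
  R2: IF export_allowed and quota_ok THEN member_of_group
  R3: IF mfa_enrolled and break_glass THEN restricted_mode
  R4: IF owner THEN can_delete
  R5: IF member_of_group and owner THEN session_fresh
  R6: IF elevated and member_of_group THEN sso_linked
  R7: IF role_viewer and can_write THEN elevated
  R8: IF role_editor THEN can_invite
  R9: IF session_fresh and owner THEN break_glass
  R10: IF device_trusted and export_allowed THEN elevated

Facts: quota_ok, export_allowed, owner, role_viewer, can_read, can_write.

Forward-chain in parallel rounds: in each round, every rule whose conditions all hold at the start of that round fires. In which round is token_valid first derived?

4

Round 1: R2 [IF export_allowed and quota_ok THEN member_of_group]; R4 [IF owner THEN can_delete]; R7 [IF role_viewer and can_write THEN elevated]. Adds member_of_group, can_delete, elevated.
Round 2: R5 [IF member_of_group and owner THEN session_fresh]; R6 [IF elevated and member_of_group THEN sso_linked]. Adds session_fresh, sso_linked.
Round 3: R9 [IF session_fresh and owner THEN break_glass]. Adds break_glass.
Round 4: R1 [IF break_glass and elevated THEN token_valid]. Adds token_valid.
token_valid first appears in round 4.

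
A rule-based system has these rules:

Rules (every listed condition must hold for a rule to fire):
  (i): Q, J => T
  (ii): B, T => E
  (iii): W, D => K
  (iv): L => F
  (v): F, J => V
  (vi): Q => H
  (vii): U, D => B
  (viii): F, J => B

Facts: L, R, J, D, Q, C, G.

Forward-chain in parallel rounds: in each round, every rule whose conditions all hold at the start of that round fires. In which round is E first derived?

Round 1 — (i), (iv), (vi), derive T, F, H.
Round 2 — (v), (viii), derive V, B.
Round 3 — (ii), derive E.
E first appears in round 3.

3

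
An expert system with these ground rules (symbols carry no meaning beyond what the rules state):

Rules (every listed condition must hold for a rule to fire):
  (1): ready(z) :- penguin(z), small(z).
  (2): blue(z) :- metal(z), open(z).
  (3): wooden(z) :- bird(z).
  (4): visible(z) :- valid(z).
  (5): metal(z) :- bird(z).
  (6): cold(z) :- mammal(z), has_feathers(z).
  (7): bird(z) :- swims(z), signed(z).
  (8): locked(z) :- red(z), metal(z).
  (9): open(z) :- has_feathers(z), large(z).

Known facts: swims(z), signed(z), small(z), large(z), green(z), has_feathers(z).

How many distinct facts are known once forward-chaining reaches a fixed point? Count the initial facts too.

Round 1: (7) [bird(z) :- swims(z), signed(z).]; (9) [open(z) :- has_feathers(z), large(z).]. New: bird(z), open(z).
Round 2: (3) [wooden(z) :- bird(z).]; (5) [metal(z) :- bird(z).]. New: wooden(z), metal(z).
Round 3: (2) [blue(z) :- metal(z), open(z).]. New: blue(z).
Closure: {bird(z), blue(z), green(z), has_feathers(z), large(z), metal(z), open(z), signed(z), small(z), swims(z), wooden(z)} — 11 facts.

11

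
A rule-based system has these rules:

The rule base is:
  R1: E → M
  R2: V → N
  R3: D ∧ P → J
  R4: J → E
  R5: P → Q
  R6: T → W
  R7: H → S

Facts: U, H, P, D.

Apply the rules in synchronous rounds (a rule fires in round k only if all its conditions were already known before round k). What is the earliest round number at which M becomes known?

Round 1: R3 [D ∧ P → J]; R5 [P → Q]; R7 [H → S]. Adds J, Q, S.
Round 2: R4 [J → E]. Adds E.
Round 3: R1 [E → M]. Adds M.
M first appears in round 3.

3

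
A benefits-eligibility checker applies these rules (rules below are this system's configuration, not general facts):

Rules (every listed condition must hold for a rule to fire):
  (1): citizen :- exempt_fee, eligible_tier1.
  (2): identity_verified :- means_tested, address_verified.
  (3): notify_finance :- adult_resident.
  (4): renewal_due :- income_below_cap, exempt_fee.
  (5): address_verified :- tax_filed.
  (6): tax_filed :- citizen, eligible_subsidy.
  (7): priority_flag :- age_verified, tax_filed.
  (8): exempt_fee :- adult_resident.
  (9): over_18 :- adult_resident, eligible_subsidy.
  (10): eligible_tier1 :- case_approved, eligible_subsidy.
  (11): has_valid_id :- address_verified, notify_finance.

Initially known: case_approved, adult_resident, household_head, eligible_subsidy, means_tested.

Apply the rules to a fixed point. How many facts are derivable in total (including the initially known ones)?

14

[1] (3) [notify_finance :- adult_resident.]; (8) [exempt_fee :- adult_resident.]; (9) [over_18 :- adult_resident, eligible_subsidy.]; (10) [eligible_tier1 :- case_approved, eligible_subsidy.]. ⇒ new: notify_finance, exempt_fee, over_18, eligible_tier1.
[2] (1) [citizen :- exempt_fee, eligible_tier1.]. ⇒ new: citizen.
[3] (6) [tax_filed :- citizen, eligible_subsidy.]. ⇒ new: tax_filed.
[4] (5) [address_verified :- tax_filed.]. ⇒ new: address_verified.
[5] (2) [identity_verified :- means_tested, address_verified.]; (11) [has_valid_id :- address_verified, notify_finance.]. ⇒ new: identity_verified, has_valid_id.
Closure: {address_verified, adult_resident, case_approved, citizen, eligible_subsidy, eligible_tier1, exempt_fee, has_valid_id, household_head, identity_verified, means_tested, notify_finance, over_18, tax_filed} — 14 facts.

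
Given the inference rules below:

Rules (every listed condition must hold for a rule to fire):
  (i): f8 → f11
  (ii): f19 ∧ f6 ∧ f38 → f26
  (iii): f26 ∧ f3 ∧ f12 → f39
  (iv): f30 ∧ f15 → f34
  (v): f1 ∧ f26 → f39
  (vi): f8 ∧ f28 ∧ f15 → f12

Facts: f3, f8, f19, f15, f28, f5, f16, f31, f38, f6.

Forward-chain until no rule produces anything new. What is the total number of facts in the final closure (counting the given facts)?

[1] (i) [f8 → f11]; (ii) [f19 ∧ f6 ∧ f38 → f26]; (vi) [f8 ∧ f28 ∧ f15 → f12]. ⇒ new: f11, f26, f12.
[2] (iii) [f26 ∧ f3 ∧ f12 → f39]. ⇒ new: f39.
Closure: {f11, f12, f15, f16, f19, f26, f28, f3, f31, f38, f39, f5, f6, f8} — 14 facts.

14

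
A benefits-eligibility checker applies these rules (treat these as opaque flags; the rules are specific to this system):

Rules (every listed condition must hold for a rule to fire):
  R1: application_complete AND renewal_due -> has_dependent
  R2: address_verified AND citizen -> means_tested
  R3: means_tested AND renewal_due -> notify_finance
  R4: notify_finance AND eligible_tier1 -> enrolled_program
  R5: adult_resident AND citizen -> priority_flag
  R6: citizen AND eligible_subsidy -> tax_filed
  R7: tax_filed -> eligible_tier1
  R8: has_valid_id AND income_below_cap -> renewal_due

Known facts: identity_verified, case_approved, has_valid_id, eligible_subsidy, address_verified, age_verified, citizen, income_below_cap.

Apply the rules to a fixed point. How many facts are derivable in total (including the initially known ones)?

[1] R2 [address_verified AND citizen -> means_tested]; R6 [citizen AND eligible_subsidy -> tax_filed]; R8 [has_valid_id AND income_below_cap -> renewal_due]. ⇒ new: means_tested, tax_filed, renewal_due.
[2] R3 [means_tested AND renewal_due -> notify_finance]; R7 [tax_filed -> eligible_tier1]. ⇒ new: notify_finance, eligible_tier1.
[3] R4 [notify_finance AND eligible_tier1 -> enrolled_program]. ⇒ new: enrolled_program.
Closure: {address_verified, age_verified, case_approved, citizen, eligible_subsidy, eligible_tier1, enrolled_program, has_valid_id, identity_verified, income_below_cap, means_tested, notify_finance, renewal_due, tax_filed} — 14 facts.

14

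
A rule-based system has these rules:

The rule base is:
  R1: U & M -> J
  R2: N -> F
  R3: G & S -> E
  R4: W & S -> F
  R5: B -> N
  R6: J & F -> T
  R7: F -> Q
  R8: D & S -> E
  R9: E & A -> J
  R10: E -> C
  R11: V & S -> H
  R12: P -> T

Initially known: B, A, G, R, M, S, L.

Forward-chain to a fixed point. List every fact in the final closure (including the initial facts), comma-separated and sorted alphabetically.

Round 1 — R3, R5, derive E, N.
Round 2 — R2, R9, R10, derive F, J, C.
Round 3 — R6, R7, derive T, Q.

A, B, C, E, F, G, J, L, M, N, Q, R, S, T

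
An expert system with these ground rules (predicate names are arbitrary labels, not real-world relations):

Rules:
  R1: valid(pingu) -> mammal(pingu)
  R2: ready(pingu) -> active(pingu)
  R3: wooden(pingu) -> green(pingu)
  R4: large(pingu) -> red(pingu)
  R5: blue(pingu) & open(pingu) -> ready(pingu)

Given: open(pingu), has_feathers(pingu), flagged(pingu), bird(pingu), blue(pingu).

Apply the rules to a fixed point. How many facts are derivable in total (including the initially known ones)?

Round 1 — R5, derive ready(pingu).
Round 2 — R2, derive active(pingu).
Closure: {active(pingu), bird(pingu), blue(pingu), flagged(pingu), has_feathers(pingu), open(pingu), ready(pingu)} — 7 facts.

7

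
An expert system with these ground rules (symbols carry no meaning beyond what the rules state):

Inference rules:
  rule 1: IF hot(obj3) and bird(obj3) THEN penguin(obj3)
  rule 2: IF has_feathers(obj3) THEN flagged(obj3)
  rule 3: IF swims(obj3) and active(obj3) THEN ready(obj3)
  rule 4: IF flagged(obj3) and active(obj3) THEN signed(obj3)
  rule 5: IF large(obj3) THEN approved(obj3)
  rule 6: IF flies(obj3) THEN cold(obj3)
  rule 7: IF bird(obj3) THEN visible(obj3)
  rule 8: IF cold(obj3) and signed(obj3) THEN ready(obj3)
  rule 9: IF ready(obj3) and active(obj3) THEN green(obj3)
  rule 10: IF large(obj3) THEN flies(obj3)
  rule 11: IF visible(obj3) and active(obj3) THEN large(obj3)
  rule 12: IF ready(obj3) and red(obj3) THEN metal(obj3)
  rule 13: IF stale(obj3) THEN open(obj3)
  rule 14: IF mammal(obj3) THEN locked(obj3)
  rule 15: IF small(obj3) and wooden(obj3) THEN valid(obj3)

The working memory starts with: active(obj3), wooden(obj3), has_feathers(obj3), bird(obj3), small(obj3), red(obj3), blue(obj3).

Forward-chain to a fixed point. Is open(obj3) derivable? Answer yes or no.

no

Round 1 fires rule 2, rule 7, rule 15, giving flagged(obj3), visible(obj3), valid(obj3).
Round 2 fires rule 4, rule 11, giving signed(obj3), large(obj3).
Round 3 fires rule 5, rule 10, giving approved(obj3), flies(obj3).
Round 4 fires rule 6, giving cold(obj3).
Round 5 fires rule 8, giving ready(obj3).
Round 6 fires rule 9, rule 12, giving green(obj3), metal(obj3).
Fixed point reached. open(obj3) is concluded only by rule 13; rule 13 needs stale(obj3) (never derived).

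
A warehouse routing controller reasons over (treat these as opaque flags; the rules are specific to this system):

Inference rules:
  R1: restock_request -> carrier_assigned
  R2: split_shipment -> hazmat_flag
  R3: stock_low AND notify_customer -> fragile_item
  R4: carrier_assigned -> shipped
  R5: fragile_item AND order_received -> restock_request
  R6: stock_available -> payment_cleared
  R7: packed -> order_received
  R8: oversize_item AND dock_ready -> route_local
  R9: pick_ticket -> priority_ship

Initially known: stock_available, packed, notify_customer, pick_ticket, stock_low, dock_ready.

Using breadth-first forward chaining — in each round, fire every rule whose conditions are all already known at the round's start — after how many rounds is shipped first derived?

Round 1: R3 [stock_low AND notify_customer -> fragile_item]; R6 [stock_available -> payment_cleared]; R7 [packed -> order_received]; R9 [pick_ticket -> priority_ship]. Adds fragile_item, payment_cleared, order_received, priority_ship.
Round 2: R5 [fragile_item AND order_received -> restock_request]. Adds restock_request.
Round 3: R1 [restock_request -> carrier_assigned]. Adds carrier_assigned.
Round 4: R4 [carrier_assigned -> shipped]. Adds shipped.
shipped first appears in round 4.

4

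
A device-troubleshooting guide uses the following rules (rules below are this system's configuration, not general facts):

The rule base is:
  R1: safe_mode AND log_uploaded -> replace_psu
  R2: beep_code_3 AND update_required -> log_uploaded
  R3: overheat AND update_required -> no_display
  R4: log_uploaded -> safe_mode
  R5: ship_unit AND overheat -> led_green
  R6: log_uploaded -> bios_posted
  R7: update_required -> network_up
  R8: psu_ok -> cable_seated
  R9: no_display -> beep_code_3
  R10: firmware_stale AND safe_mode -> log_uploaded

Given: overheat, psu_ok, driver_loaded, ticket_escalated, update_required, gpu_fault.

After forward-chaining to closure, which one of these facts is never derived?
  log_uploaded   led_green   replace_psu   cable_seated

led_green

Round 1 — R3, R7, R8, derive no_display, network_up, cable_seated.
Round 2 — R9, derive beep_code_3.
Round 3 — R2, derive log_uploaded.
Round 4 — R4, R6, derive safe_mode, bios_posted.
Round 5 — R1, derive replace_psu.
Derived: replace_psu (round 5), cable_seated (round 1), log_uploaded (round 3). led_green never appears in any round.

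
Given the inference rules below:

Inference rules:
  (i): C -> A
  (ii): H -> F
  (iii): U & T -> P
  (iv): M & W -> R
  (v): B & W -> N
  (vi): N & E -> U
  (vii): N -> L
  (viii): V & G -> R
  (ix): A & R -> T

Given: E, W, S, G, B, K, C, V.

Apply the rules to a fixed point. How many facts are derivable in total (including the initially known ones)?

Round 1: (i) [C -> A]; (v) [B & W -> N]; (viii) [V & G -> R]. New: A, N, R.
Round 2: (vi) [N & E -> U]; (vii) [N -> L]; (ix) [A & R -> T]. New: U, L, T.
Round 3: (iii) [U & T -> P]. New: P.
Closure: {A, B, C, E, G, K, L, N, P, R, S, T, U, V, W} — 15 facts.

15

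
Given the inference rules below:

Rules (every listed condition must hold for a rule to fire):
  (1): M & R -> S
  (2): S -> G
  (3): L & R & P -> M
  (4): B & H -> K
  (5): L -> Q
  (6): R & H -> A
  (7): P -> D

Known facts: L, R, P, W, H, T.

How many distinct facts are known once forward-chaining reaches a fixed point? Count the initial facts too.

12

Round 1 fires (3), (5), (6), (7), giving M, Q, A, D.
Round 2 fires (1), giving S.
Round 3 fires (2), giving G.
Closure: {A, D, G, H, L, M, P, Q, R, S, T, W} — 12 facts.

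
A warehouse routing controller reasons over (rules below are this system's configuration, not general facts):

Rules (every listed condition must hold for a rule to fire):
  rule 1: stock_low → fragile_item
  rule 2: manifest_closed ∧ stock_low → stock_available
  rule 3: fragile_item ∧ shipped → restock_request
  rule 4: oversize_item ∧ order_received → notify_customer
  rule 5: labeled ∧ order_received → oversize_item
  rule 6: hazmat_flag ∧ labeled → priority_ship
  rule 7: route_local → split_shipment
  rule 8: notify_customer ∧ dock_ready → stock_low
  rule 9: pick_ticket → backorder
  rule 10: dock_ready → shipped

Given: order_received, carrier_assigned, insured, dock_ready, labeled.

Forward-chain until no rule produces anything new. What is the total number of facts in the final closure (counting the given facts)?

Round 1 — rule 5, rule 10, derive oversize_item, shipped.
Round 2 — rule 4, derive notify_customer.
Round 3 — rule 8, derive stock_low.
Round 4 — rule 1, derive fragile_item.
Round 5 — rule 3, derive restock_request.
Closure: {carrier_assigned, dock_ready, fragile_item, insured, labeled, notify_customer, order_received, oversize_item, restock_request, shipped, stock_low} — 11 facts.

11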